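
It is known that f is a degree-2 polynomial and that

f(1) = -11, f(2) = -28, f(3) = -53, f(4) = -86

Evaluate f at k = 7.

-233

First differences: -17, -25, -33. Second differences: -8, -8.
Level-2 differences are constant, so f has degree 2.
Fitting a degree-2 polynomial gives f(k) = -4k² - 5k - 2.
Then f(7) = -233.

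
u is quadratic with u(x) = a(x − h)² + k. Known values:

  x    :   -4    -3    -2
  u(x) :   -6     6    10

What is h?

First differences 12, 4; second difference -8 = 2a, so a = -4.
Expanding, the x-coefficient is −2ah = 8h; matching it to the data gives h = -2, and then k = 10.
So u(x) = -4(x + 2)² + 10.
Hence h = -2.

-2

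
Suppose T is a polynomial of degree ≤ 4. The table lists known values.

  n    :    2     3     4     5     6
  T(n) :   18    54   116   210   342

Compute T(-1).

6

Write T(n) = an^4 + bn³ + cn² + dn + e; the 5 given values yield a linear system in the 5 coefficients.
Solving, the leading coefficient vanishes, and T(n) = n³ + 4n² - 3n.
Then T(-1) = 6.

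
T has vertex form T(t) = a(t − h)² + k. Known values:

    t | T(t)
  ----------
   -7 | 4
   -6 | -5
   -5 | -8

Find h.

-5

First differences -9, -3; second difference 6 = 2a, so a = 3.
Expanding, the t-coefficient is −2ah = -6h; matching it to the data gives h = -5, and then k = -8.
So T(t) = 3(t + 5)² − 8.
Hence h = -5.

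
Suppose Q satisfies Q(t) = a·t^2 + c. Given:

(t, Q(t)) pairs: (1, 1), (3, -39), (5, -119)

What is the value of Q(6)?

-174

From Q(1) = 1 and Q(3) = -39: 1a + c = 1 and 9a + c = -39.
Subtracting: 8a = -40, so a = -5; then c = 1 − (-5)·1 = 6.
So Q(t) = -5t² + 6, and Q(6) = -174.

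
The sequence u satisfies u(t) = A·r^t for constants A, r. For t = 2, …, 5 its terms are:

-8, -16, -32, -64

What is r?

2

Consecutive ratio: -16/(-8) = 2, and -32/(-16) = 2, so r = 2.
Then A·2^2 = -8 gives A = -2, and u(t) = -2·2^t.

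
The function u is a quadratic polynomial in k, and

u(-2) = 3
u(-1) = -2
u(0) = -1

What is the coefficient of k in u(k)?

Write u(k) = ak² + bk + c; the 3 given values yield a linear system in the 3 coefficients.
Solving, u(k) = 3k² + 4k - 1.
The coefficient of k is 4.

4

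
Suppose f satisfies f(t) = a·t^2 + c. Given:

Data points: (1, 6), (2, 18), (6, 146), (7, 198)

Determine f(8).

258

From f(1) = 6 and f(2) = 18: 1a + c = 6 and 4a + c = 18.
Subtracting: 3a = 12, so a = 4; then c = 6 − 4·1 = 2.
So f(t) = 4t² + 2, and f(8) = 258.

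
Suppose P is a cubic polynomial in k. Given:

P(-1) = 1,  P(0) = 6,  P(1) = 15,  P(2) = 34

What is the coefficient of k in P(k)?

6

Write P(k) = ak³ + bk² + ck + d; the 4 given values yield a linear system in the 4 coefficients.
Solving, P(k) = k³ + 2k² + 6k + 6.
The coefficient of k is 6.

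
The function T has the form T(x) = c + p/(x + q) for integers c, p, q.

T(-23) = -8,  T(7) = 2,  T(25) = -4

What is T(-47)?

-7

(T(x) − c)(x + q) = p for each data point; the three points give a linear system in c and q, then p follows.
Solving: c = -6, q = -1, p = 48, so T(x) = -6 + 48/(x − 1).
Then T(-47) = -6 + 48/(-48) = -7.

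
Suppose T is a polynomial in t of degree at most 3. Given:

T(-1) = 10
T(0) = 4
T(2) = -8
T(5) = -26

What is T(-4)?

28

Write T(t) = at³ + bt² + ct + d; the 4 given values yield a linear system in the 4 coefficients.
Solving, the top 2 coefficients vanish, and T(t) = -6t + 4.
Then T(-4) = 28.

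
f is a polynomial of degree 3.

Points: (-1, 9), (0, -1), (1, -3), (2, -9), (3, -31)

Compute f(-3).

First differences: -10, -2, -6, -22. Second differences: 8, -4, -16. Third differences: -12, -12.
Level-3 differences are constant, so f has degree 3.
Fitting a degree-3 polynomial gives f(t) = -2t³ + 4t² - 4t - 1.
Then f(-3) = 101.

101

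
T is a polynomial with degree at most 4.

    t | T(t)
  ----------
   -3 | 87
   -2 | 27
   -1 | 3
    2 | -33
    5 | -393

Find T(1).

Write T(t) = at^4 + bt³ + ct² + dt + e; the 5 given values yield a linear system in the 5 coefficients.
Solving, the leading coefficient vanishes, and T(t) = -3t³ - 3t - 3.
Then T(1) = -9.

-9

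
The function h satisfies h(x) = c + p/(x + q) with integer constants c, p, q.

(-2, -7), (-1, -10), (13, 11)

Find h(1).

-25

(h(x) − c)(x + q) = p for each data point; the three points give a linear system in c and q, then p follows.
Solving: c = 5, q = -3, p = 60, so h(x) = 5 + 60/(x − 3).
Then h(1) = 5 + 60/(-2) = -25.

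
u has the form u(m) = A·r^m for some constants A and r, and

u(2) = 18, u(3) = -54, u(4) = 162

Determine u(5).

-486

Consecutive ratio: -54/18 = -3, and 162/(-54) = -3, so r = -3.
Then A·(-3)^2 = 18 gives A = 2, and u(m) = 2·(-3)^m.
u(5) = 2·(-3)^5 = -486.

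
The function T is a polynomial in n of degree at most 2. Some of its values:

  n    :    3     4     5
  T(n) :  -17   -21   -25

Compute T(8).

-37

First differences: -4, -4.
Level-1 differences are constant, so T has degree 1.
Fitting a degree-1 polynomial gives T(n) = -4n - 5.
Then T(8) = -37.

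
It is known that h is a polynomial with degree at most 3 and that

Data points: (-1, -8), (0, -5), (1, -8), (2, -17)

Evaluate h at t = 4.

-53

First differences: 3, -3, -9. Second differences: -6, -6.
Level-2 differences are constant, so h has degree 2.
Fitting a degree-2 polynomial gives h(t) = -3t² - 5.
Then h(4) = -53.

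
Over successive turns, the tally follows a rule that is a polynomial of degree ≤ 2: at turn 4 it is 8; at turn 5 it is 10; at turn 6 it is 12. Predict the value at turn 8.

16

Write the value at t as f(t).
First differences: 2, 2.
Level-1 differences are constant, so f has degree 1.
Fitting a degree-1 polynomial gives f(t) = 2t.
Then f(8) = 16.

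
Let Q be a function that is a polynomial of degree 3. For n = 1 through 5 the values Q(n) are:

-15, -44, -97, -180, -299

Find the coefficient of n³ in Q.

-1

First differences: -29, -53, -83, -119. Second differences: -24, -30, -36. Third differences: -6, -6.
Level-3 differences are constant, so Q has degree 3.
Fitting a degree-3 polynomial gives Q(n) = -n³ - 6n² - 4n - 4.
The coefficient of n³ is -1.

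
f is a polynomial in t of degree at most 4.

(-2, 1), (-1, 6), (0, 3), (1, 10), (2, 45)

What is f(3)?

Write f(t) = at^4 + bt³ + ct² + dt + e; the 5 given values yield a linear system in the 5 coefficients.
Solving, the leading coefficient vanishes, and f(t) = 3t³ + 5t² - t + 3.
Then f(3) = 126.

126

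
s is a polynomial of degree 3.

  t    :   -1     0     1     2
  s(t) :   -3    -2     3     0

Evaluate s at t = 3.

-23

Write s(t) = at³ + bt² + ct + d; the 4 given values yield a linear system in the 4 coefficients.
Solving, s(t) = -2t³ + 2t² + 5t - 2.
Then s(3) = -23.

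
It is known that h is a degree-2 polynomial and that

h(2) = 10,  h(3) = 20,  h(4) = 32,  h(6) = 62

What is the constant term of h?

Write h(t) = at² + bt + c; the 4 given values yield a linear system in the 3 coefficients.
Solving, h(t) = t² + 5t - 4.
The constant term is h(0) = -4.

-4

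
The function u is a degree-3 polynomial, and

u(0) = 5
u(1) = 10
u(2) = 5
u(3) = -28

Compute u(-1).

8

Write u(m) = am³ + bm² + cm + d; the 4 given values yield a linear system in the 4 coefficients.
Solving, u(m) = -3m³ + 4m² + 4m + 5.
Then u(-1) = 8.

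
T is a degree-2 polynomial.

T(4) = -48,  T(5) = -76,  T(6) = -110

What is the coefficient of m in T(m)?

-1

Write T(m) = am² + bm + c; the 3 given values yield a linear system in the 3 coefficients.
Solving, T(m) = -3m² - m + 4.
The coefficient of m is -1.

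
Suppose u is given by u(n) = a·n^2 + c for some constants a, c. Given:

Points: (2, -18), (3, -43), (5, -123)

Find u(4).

From u(2) = -18 and u(3) = -43: 4a + c = -18 and 9a + c = -43.
Subtracting: 5a = -25, so a = -5; then c = -18 − (-5)·4 = 2.
So u(n) = -5n² + 2, and u(4) = -78.

-78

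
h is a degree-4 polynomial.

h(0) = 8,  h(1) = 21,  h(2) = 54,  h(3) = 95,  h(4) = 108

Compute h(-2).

Write h(m) = am^4 + bm³ + cm² + dm + e; the 5 given values yield a linear system in the 5 coefficients.
Solving, h(m) = -m^4 + 4m³ + 5m² + 5m + 8.
Then h(-2) = -30.

-30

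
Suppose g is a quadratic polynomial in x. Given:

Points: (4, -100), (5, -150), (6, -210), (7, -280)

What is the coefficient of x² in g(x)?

-5

First differences: -50, -60, -70. Second differences: -10, -10.
Level-2 differences are constant, so g has degree 2.
Fitting a degree-2 polynomial gives g(x) = -5x² - 5x.
The coefficient of x² is -5.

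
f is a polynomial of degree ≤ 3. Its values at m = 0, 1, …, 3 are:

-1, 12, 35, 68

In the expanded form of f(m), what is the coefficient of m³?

0

First differences: 13, 23, 33. Second differences: 10, 10.
Level-2 differences are constant, so f has degree 2.
Fitting a degree-2 polynomial gives f(m) = 5m² + 8m - 1.
The coefficient of m³ is 0.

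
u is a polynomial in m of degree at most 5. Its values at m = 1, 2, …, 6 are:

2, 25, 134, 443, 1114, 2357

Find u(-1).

-2

First differences: 23, 109, 309, 671, 1243. Second differences: 86, 200, 362, 572. Third differences: 114, 162, 210. Fourth differences: 48, 48.
Level-4 differences are constant, so u has degree 4.
Fitting a degree-4 polynomial gives u(m) = 2m^4 - m³ - m² + 3m - 1.
Then u(-1) = -2.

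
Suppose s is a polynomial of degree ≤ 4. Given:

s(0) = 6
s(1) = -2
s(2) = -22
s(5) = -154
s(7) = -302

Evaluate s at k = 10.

Write s(k) = ak^4 + bk³ + ck² + dk + e; the 5 given values yield a linear system in the 5 coefficients.
Solving, the top 2 coefficients vanish, and s(k) = -6k² - 2k + 6.
Then s(10) = -614.

-614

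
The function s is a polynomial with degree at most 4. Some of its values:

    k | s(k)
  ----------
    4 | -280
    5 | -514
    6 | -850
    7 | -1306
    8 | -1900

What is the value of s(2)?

-46

First differences: -234, -336, -456, -594. Second differences: -102, -120, -138. Third differences: -18, -18.
Level-3 differences are constant, so s has degree 3.
Fitting a degree-3 polynomial gives s(k) = -3k³ - 6k² + 3k - 4.
Then s(2) = -46.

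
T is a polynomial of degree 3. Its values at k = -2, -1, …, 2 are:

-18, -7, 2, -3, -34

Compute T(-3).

-19

First differences: 11, 9, -5, -31. Second differences: -2, -14, -26. Third differences: -12, -12.
Level-3 differences are constant, so T has degree 3.
Fitting a degree-3 polynomial gives T(k) = -2k³ - 7k² + 4k + 2.
Then T(-3) = -19.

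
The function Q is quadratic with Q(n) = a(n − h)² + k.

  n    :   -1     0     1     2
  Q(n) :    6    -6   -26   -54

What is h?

-2

First differences -12, -20, -28; second difference -8 = 2a, so a = -4.
Expanding, the n-coefficient is −2ah = 8h; matching it to the data gives h = -2, and then k = 10.
So Q(n) = -4(n + 2)² + 10.
Hence h = -2.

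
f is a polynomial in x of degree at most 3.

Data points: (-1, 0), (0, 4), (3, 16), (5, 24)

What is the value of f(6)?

Write f(x) = ax³ + bx² + cx + d; the 4 given values yield a linear system in the 4 coefficients.
Solving, the top 2 coefficients vanish, and f(x) = 4x + 4.
Then f(6) = 28.

28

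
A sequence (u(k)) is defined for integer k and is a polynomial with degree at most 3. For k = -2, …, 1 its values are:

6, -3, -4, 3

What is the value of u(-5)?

81

First differences: -9, -1, 7. Second differences: 8, 8.
Level-2 differences are constant, so u has degree 2.
Fitting a degree-2 polynomial gives u(k) = 4k² + 3k - 4.
Then u(-5) = 81.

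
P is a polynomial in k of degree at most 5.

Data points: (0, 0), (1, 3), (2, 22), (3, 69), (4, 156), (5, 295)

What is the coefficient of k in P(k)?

Write P(k) = ak^5 + bk^4 + ck³ + dk² + ek + p; the 6 given values yield a linear system in the 6 coefficients.
Solving, the top 2 coefficients vanish, and P(k) = 2k³ + 2k² - k.
The coefficient of k is -1.

-1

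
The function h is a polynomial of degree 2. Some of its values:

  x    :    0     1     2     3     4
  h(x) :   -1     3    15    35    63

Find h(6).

143

First differences: 4, 12, 20, 28. Second differences: 8, 8, 8.
Level-2 differences are constant, so h has degree 2.
Fitting a degree-2 polynomial gives h(x) = 4x² - 1.
Then h(6) = 143.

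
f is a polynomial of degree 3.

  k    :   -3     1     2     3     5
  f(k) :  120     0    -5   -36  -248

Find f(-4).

Write f(k) = ak³ + bk² + ck + d; the 5 given values yield a linear system in the 4 coefficients.
Solving, f(k) = -3k³ + 5k² + k - 3.
Then f(-4) = 265.

265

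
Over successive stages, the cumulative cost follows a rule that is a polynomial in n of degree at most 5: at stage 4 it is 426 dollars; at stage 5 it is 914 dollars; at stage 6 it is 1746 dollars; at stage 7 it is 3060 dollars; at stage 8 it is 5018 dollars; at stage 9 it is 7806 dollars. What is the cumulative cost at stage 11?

16736

Write the value at n as T(n).
Write T(n) = an^5 + bn^4 + cn³ + dn² + en + p; the 6 given values yield a linear system in the 6 coefficients.
Solving, the leading coefficient vanishes, and T(n) = n^4 + n³ + 6n² + 4n - 6.
Then T(11) = 16736.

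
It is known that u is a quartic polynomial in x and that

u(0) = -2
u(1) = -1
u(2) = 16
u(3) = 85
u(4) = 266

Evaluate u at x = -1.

Write u(x) = ax^4 + bx³ + cx² + dx + e; the 5 given values yield a linear system in the 5 coefficients.
Solving, u(x) = x^4 + x² - x - 2.
Then u(-1) = 1.

1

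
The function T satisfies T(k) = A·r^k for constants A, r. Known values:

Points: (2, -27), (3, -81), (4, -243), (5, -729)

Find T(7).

-6561

Consecutive ratio: -81/(-27) = 3, and -243/(-81) = 3, so r = 3.
Then A·3^2 = -27 gives A = -3, and T(k) = -3·3^k.
T(7) = -3·3^7 = -6561.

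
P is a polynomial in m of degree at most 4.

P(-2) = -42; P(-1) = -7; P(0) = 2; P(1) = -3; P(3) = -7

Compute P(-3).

-115

Write P(m) = am^4 + bm³ + cm² + dm + e; the 5 given values yield a linear system in the 5 coefficients.
Solving, the leading coefficient vanishes, and P(m) = 2m³ - 7m² + 2.
Then P(-3) = -115.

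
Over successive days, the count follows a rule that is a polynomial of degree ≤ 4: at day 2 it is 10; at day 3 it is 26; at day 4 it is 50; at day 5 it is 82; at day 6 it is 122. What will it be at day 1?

Write the value at m as s(m).
First differences: 16, 24, 32, 40. Second differences: 8, 8, 8.
Level-2 differences are constant, so s has degree 2.
Fitting a degree-2 polynomial gives s(m) = 4m² - 4m + 2.
Then s(1) = 2.

2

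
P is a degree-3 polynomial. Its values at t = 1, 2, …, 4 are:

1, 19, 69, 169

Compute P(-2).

Write P(t) = at³ + bt² + ct + d; the 4 given values yield a linear system in the 4 coefficients.
Solving, P(t) = 3t³ - 2t² + 3t - 3.
Then P(-2) = -41.

-41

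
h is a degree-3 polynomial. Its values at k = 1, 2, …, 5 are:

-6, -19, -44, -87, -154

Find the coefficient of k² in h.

Write h(k) = ak³ + bk² + ck + d; the 5 given values yield a linear system in the 4 coefficients.
Solving, h(k) = -k³ - 6k + 1.
The coefficient of k² is 0.

0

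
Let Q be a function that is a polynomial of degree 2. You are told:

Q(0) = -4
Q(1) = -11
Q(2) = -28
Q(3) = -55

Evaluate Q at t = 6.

First differences: -7, -17, -27. Second differences: -10, -10.
Level-2 differences are constant, so Q has degree 2.
Fitting a degree-2 polynomial gives Q(t) = -5t² - 2t - 4.
Then Q(6) = -196.

-196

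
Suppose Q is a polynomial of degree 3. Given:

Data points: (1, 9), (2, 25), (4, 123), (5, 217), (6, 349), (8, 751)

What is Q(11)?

1789

Write Q(t) = at³ + bt² + ct + d; the 6 given values yield a linear system in the 4 coefficients.
Solving, Q(t) = t³ + 4t² - 3t + 7.
Then Q(11) = 1789.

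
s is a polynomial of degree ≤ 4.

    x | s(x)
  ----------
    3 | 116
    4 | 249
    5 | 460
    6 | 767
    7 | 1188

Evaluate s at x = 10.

3315

First differences: 133, 211, 307, 421. Second differences: 78, 96, 114. Third differences: 18, 18.
Level-3 differences are constant, so s has degree 3.
Fitting a degree-3 polynomial gives s(x) = 3x³ + 3x² + x + 5.
Then s(10) = 3315.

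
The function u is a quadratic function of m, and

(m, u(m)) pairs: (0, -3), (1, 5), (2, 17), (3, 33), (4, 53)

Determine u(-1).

-7

First differences: 8, 12, 16, 20. Second differences: 4, 4, 4.
Level-2 differences are constant, so u has degree 2.
Fitting a degree-2 polynomial gives u(m) = 2m² + 6m - 3.
Then u(-1) = -7.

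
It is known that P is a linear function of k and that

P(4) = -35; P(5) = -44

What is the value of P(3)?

-26

Write P(k) = ak + b; the 2 given values yield a linear system in the 2 coefficients.
Solving, P(k) = -9k + 1.
Then P(3) = -26.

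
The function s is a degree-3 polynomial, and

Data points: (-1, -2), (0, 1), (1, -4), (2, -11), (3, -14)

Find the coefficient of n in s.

Write s(n) = an³ + bn² + cn + d; the 5 given values yield a linear system in the 4 coefficients.
Solving, s(n) = n³ - 4n² - 2n + 1.
The coefficient of n is -2.

-2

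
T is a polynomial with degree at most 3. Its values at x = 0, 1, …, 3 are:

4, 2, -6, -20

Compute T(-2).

-10

First differences: -2, -8, -14. Second differences: -6, -6.
Level-2 differences are constant, so T has degree 2.
Fitting a degree-2 polynomial gives T(x) = -3x² + x + 4.
Then T(-2) = -10.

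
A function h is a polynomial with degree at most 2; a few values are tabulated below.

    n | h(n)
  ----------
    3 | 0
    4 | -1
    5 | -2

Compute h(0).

3

First differences: -1, -1.
Level-1 differences are constant, so h has degree 1.
Fitting a degree-1 polynomial gives h(n) = -n + 3.
Then h(0) = 3.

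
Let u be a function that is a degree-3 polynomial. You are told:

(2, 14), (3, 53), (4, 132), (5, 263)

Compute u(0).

Write u(x) = ax³ + bx² + cx + d; the 4 given values yield a linear system in the 4 coefficients.
Solving, u(x) = 2x³ + 2x² - 9x + 8.
Then u(0) = 8.

8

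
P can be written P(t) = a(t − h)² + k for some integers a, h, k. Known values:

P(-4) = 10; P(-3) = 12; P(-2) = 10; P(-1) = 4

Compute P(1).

First differences 2, -2, -6; second difference -4 = 2a, so a = -2.
Expanding, the t-coefficient is −2ah = 4h; matching it to the data gives h = -3, and then k = 12.
So P(t) = -2(t + 3)² + 12.
P(1) = -2·4² + 12 = -20.

-20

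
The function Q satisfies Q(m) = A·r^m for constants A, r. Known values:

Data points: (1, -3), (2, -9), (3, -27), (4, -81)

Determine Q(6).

Consecutive ratio: -9/(-3) = 3, and -27/(-9) = 3, so r = 3.
Then A·3^1 = -3 gives A = -1, and Q(m) = -1·3^m.
Q(6) = -1·3^6 = -729.

-729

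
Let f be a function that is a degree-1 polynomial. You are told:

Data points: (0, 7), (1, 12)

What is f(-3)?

-8

Write f(n) = an + b; the 2 given values yield a linear system in the 2 coefficients.
Solving, f(n) = 5n + 7.
Then f(-3) = -8.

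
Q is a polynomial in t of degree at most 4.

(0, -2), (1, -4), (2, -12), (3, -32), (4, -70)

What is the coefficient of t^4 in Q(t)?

0

First differences: -2, -8, -20, -38. Second differences: -6, -12, -18. Third differences: -6, -6.
Level-3 differences are constant, so Q has degree 3.
Fitting a degree-3 polynomial gives Q(t) = -t³ - t - 2.
The coefficient of t^4 is 0.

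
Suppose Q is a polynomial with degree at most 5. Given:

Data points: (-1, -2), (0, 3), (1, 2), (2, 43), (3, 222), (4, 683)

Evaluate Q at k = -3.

First differences: 5, -1, 41, 179, 461. Second differences: -6, 42, 138, 282. Third differences: 48, 96, 144. Fourth differences: 48, 48.
Level-4 differences are constant, so Q has degree 4.
Fitting a degree-4 polynomial gives Q(k) = 2k^4 + 4k³ - 5k² - 2k + 3.
Then Q(-3) = 18.

18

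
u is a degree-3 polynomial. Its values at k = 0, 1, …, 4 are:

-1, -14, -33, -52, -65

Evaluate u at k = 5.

First differences: -13, -19, -19, -13. Second differences: -6, 0, 6. Third differences: 6, 6.
Level-3 differences are constant, so u has degree 3.
Fitting a degree-3 polynomial gives u(k) = k³ - 6k² - 8k - 1.
Then u(5) = -66.

-66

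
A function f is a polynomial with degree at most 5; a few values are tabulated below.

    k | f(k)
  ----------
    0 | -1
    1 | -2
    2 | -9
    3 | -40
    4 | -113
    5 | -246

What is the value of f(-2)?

First differences: -1, -7, -31, -73, -133. Second differences: -6, -24, -42, -60. Third differences: -18, -18, -18.
Level-3 differences are constant, so f has degree 3.
Fitting a degree-3 polynomial gives f(k) = -3k³ + 6k² - 4k - 1.
Then f(-2) = 55.

55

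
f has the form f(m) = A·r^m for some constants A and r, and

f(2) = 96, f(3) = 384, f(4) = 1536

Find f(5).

6144

Consecutive ratio: 384/96 = 4, and 1536/384 = 4, so r = 4.
Then A·4^2 = 96 gives A = 6, and f(m) = 6·4^m.
f(5) = 6·4^5 = 6144.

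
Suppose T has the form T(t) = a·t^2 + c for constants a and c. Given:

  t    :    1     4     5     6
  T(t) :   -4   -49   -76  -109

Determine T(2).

From T(1) = -4 and T(4) = -49: 1a + c = -4 and 16a + c = -49.
Subtracting: 15a = -45, so a = -3; then c = -4 − (-3)·1 = -1.
So T(t) = -3t² − 1, and T(2) = -13.

-13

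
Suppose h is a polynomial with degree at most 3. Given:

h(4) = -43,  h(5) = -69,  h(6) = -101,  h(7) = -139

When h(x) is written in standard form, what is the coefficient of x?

Write h(x) = ax³ + bx² + cx + d; the 4 given values yield a linear system in the 4 coefficients.
Solving, the leading coefficient vanishes, and h(x) = -3x² + x + 1.
The coefficient of x is 1.

1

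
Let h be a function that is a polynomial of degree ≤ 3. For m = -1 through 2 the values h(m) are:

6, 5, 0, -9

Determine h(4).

-39

First differences: -1, -5, -9. Second differences: -4, -4.
Level-2 differences are constant, so h has degree 2.
Fitting a degree-2 polynomial gives h(m) = -2m² - 3m + 5.
Then h(4) = -39.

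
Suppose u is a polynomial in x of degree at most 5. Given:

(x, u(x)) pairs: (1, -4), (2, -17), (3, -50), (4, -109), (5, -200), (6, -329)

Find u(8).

First differences: -13, -33, -59, -91, -129. Second differences: -20, -26, -32, -38. Third differences: -6, -6, -6.
Level-3 differences are constant, so u has degree 3.
Fitting a degree-3 polynomial gives u(x) = -x³ - 4x² + 6x - 5.
Then u(8) = -725.

-725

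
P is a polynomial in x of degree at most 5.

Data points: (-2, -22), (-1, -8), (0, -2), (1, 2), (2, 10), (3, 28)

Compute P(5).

First differences: 14, 6, 4, 8, 18. Second differences: -8, -2, 4, 10. Third differences: 6, 6, 6.
Level-3 differences are constant, so P has degree 3.
Fitting a degree-3 polynomial gives P(x) = x³ - x² + 4x - 2.
Then P(5) = 118.

118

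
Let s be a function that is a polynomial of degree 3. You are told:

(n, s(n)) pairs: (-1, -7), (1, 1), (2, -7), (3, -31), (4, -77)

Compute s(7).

-407

Write s(n) = an³ + bn² + cn + d; the 5 given values yield a linear system in the 4 coefficients.
Solving, s(n) = -n³ - 2n² + 5n - 1.
Then s(7) = -407.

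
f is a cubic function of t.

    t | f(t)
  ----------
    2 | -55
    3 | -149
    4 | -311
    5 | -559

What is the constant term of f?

Write f(t) = at³ + bt² + ct + d; the 4 given values yield a linear system in the 4 coefficients.
Solving, f(t) = -3t³ - 7t² - 2t + 1.
The constant term is f(0) = 1.

1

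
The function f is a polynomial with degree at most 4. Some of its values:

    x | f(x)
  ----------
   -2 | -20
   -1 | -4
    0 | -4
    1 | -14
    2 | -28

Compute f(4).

-44

First differences: 16, 0, -10, -14. Second differences: -16, -10, -4. Third differences: 6, 6.
Level-3 differences are constant, so f has degree 3.
Fitting a degree-3 polynomial gives f(x) = x³ - 5x² - 6x - 4.
Then f(4) = -44.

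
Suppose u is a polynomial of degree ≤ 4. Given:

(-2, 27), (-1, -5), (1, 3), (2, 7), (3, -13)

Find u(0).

Write u(x) = ax^4 + bx³ + cx² + dx + e; the 5 given values yield a linear system in the 5 coefficients.
Solving, the leading coefficient vanishes, and u(x) = -3x³ + 6x² + 7x - 7.
Then u(0) = -7.

-7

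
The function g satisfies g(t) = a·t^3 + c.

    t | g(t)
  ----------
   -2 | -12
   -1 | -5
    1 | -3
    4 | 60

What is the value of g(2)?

4

From g(-2) = -12 and g(-1) = -5: -8a + c = -12 and -1a + c = -5.
Subtracting: 7a = 7, so a = 1; then c = -12 − 1·(-8) = -4.
So g(t) = 1t³ − 4, and g(2) = 4.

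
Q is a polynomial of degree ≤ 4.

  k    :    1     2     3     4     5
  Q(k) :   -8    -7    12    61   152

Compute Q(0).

First differences: 1, 19, 49, 91. Second differences: 18, 30, 42. Third differences: 12, 12.
Level-3 differences are constant, so Q has degree 3.
Fitting a degree-3 polynomial gives Q(k) = 2k³ - 3k² - 4k - 3.
Then Q(0) = -3.

-3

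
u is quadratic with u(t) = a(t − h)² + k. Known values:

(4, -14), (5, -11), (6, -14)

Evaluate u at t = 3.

First differences 3, -3; second difference -6 = 2a, so a = -3.
Expanding, the t-coefficient is −2ah = 6h; matching it to the data gives h = 5, and then k = -11.
So u(t) = -3(t − 5)² − 11.
u(3) = -3·(-2)² − 11 = -23.

-23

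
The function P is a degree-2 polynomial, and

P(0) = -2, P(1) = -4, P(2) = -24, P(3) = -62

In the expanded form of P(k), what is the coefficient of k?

7

First differences: -2, -20, -38. Second differences: -18, -18.
Level-2 differences are constant, so P has degree 2.
Fitting a degree-2 polynomial gives P(k) = -9k² + 7k - 2.
The coefficient of k is 7.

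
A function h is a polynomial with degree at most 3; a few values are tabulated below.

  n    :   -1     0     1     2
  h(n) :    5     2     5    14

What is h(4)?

50

Write h(n) = an³ + bn² + cn + d; the 4 given values yield a linear system in the 4 coefficients.
Solving, the leading coefficient vanishes, and h(n) = 3n² + 2.
Then h(4) = 50.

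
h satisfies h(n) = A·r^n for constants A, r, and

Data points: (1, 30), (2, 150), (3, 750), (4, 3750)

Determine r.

5

Consecutive ratio: 150/30 = 5, and 750/150 = 5, so r = 5.
Then A·5^1 = 30 gives A = 6, and h(n) = 6·5^n.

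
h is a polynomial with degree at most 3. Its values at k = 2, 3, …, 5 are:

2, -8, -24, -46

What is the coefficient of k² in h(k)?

-3

First differences: -10, -16, -22. Second differences: -6, -6.
Level-2 differences are constant, so h has degree 2.
Fitting a degree-2 polynomial gives h(k) = -3k² + 5k + 4.
The coefficient of k² is -3.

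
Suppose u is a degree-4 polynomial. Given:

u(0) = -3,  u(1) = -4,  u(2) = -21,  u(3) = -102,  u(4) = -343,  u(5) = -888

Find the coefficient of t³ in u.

First differences: -1, -17, -81, -241, -545. Second differences: -16, -64, -160, -304. Third differences: -48, -96, -144. Fourth differences: -48, -48.
Level-4 differences are constant, so u has degree 4.
Fitting a degree-4 polynomial gives u(t) = -2t^4 + 4t³ - 6t² + 3t - 3.
The coefficient of t³ is 4.

4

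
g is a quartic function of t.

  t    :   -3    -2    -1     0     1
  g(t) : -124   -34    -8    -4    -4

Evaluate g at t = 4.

-208

Write g(t) = at^4 + bt³ + ct² + dt + e; the 5 given values yield a linear system in the 5 coefficients.
Solving, g(t) = -t^4 + t³ - t² + t - 4.
Then g(4) = -208.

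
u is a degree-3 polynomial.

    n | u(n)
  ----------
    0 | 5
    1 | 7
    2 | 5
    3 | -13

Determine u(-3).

Write u(n) = an³ + bn² + cn + d; the 4 given values yield a linear system in the 4 coefficients.
Solving, u(n) = -2n³ + 4n² + 5.
Then u(-3) = 95.

95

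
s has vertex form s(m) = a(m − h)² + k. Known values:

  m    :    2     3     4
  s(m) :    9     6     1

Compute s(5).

-6

First differences -3, -5; second difference -2 = 2a, so a = -1.
Expanding, the m-coefficient is −2ah = 2h; matching it to the data gives h = 1, and then k = 10.
So s(m) = -1(m − 1)² + 10.
s(5) = -1·4² + 10 = -6.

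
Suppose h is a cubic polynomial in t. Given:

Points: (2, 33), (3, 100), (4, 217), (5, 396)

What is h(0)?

1

Write h(t) = at³ + bt² + ct + d; the 4 given values yield a linear system in the 4 coefficients.
Solving, h(t) = 2t³ + 7t² - 6t + 1.
The constant term is h(0) = 1.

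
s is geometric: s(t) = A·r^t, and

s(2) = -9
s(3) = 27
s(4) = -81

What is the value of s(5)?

Consecutive ratio: 27/(-9) = -3, and -81/27 = -3, so r = -3.
Then A·(-3)^2 = -9 gives A = -1, and s(t) = -1·(-3)^t.
s(5) = -1·(-3)^5 = 243.

243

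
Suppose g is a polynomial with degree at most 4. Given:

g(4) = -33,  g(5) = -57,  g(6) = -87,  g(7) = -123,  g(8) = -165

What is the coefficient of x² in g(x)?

First differences: -24, -30, -36, -42. Second differences: -6, -6, -6.
Level-2 differences are constant, so g has degree 2.
Fitting a degree-2 polynomial gives g(x) = -3x² + 3x + 3.
The coefficient of x² is -3.

-3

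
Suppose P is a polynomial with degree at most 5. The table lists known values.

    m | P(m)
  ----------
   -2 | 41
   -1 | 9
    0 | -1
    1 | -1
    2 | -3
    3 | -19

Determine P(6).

Write P(m) = am^5 + bm^4 + cm³ + dm² + em + p; the 6 given values yield a linear system in the 6 coefficients.
Solving, the top 2 coefficients vanish, and P(m) = -2m³ + 5m² - 3m - 1.
Then P(6) = -271.

-271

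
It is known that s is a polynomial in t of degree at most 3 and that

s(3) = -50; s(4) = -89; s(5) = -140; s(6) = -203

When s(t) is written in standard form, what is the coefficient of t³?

First differences: -39, -51, -63. Second differences: -12, -12.
Level-2 differences are constant, so s has degree 2.
Fitting a degree-2 polynomial gives s(t) = -6t² + 3t - 5.
The coefficient of t³ is 0.

0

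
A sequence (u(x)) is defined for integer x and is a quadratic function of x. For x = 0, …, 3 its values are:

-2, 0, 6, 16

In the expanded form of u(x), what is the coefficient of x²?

First differences: 2, 6, 10. Second differences: 4, 4.
Level-2 differences are constant, so u has degree 2.
Fitting a degree-2 polynomial gives u(x) = 2x² - 2.
The coefficient of x² is 2.

2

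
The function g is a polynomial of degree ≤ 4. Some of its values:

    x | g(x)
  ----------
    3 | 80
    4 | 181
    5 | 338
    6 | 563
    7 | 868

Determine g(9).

1766

First differences: 101, 157, 225, 305. Second differences: 56, 68, 80. Third differences: 12, 12.
Level-3 differences are constant, so g has degree 3.
Fitting a degree-3 polynomial gives g(x) = 2x³ + 4x² - x - 7.
Then g(9) = 1766.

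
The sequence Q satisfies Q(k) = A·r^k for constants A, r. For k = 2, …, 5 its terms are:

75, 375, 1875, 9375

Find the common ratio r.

Consecutive ratio: 375/75 = 5, and 1875/375 = 5, so r = 5.
Then A·5^2 = 75 gives A = 3, and Q(k) = 3·5^k.

5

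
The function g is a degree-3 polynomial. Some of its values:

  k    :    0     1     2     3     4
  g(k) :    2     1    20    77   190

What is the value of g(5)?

First differences: -1, 19, 57, 113. Second differences: 20, 38, 56. Third differences: 18, 18.
Level-3 differences are constant, so g has degree 3.
Extending the table by one column gives the next first difference 187, so g(5) = 190 + 187 = 377.

377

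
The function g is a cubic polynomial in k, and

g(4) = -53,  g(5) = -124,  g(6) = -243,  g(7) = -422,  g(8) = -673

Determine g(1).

First differences: -71, -119, -179, -251. Second differences: -48, -60, -72. Third differences: -12, -12.
Level-3 differences are constant, so g has degree 3.
Fitting a degree-3 polynomial gives g(k) = -2k³ + 6k² - 3k - 9.
Then g(1) = -8.

-8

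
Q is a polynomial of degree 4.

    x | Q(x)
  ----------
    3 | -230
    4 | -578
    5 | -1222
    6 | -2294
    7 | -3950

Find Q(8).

Write Q(x) = ax^4 + bx³ + cx² + dx + e; the 5 given values yield a linear system in the 5 coefficients.
Solving, Q(x) = -x^4 - 4x³ - 3x² - 4x - 2.
Then Q(8) = -6370.

-6370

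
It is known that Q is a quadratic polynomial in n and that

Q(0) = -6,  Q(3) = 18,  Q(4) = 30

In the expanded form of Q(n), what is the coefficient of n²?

1

Write Q(n) = an² + bn + c; the 3 given values yield a linear system in the 3 coefficients.
Solving, Q(n) = n² + 5n - 6.
The coefficient of n² is 1.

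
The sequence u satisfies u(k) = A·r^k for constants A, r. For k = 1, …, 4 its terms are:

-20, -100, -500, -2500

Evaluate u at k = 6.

Consecutive ratio: -100/(-20) = 5, and -500/(-100) = 5, so r = 5.
Then A·5^1 = -20 gives A = -4, and u(k) = -4·5^k.
u(6) = -4·5^6 = -62500.

-62500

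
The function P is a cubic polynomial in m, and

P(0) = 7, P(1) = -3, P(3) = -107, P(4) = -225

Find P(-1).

Write P(m) = am³ + bm² + cm + d; the 4 given values yield a linear system in the 4 coefficients.
Solving, P(m) = -2m³ - 6m² - 2m + 7.
Then P(-1) = 5.

5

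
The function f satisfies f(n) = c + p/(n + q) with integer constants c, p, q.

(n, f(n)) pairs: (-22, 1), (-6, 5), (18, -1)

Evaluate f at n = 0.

-10

(f(n) − c)(n + q) = p for each data point; the three points give a linear system in c and q, then p follows.
Solving: c = 0, q = 2, p = -20, so f(n) = -20/(n + 2).
Then f(0) = 0 − 20/2 = -10.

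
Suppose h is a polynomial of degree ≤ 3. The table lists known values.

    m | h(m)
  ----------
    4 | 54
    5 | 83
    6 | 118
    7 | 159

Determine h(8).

First differences: 29, 35, 41. Second differences: 6, 6.
Level-2 differences are constant, so h has degree 2.
Extending the table by one column gives the next first difference 47, so h(8) = 159 + 47 = 206.

206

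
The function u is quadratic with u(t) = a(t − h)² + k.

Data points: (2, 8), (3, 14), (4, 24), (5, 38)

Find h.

First differences 6, 10, 14; second difference 4 = 2a, so a = 2.
Expanding, the t-coefficient is −2ah = -4h; matching it to the data gives h = 1, and then k = 6.
So u(t) = 2(t − 1)² + 6.
Hence h = 1.

1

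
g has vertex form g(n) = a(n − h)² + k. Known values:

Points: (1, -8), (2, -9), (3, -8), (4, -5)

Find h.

2

First differences -1, 1, 3; second difference 2 = 2a, so a = 1.
Expanding, the n-coefficient is −2ah = -2h; matching it to the data gives h = 2, and then k = -9.
So g(n) = 1(n − 2)² − 9.
Hence h = 2.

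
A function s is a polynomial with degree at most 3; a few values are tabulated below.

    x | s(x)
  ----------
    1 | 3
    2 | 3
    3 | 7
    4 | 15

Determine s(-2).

Write s(x) = ax³ + bx² + cx + d; the 4 given values yield a linear system in the 4 coefficients.
Solving, the leading coefficient vanishes, and s(x) = 2x² - 6x + 7.
Then s(-2) = 27.

27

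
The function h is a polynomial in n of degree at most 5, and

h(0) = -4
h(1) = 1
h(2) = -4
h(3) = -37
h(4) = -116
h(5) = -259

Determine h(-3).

101

Write h(n) = an^5 + bn^4 + cn³ + dn² + en + p; the 6 given values yield a linear system in the 6 coefficients.
Solving, the top 2 coefficients vanish, and h(n) = -3n³ + 4n² + 4n - 4.
Then h(-3) = 101.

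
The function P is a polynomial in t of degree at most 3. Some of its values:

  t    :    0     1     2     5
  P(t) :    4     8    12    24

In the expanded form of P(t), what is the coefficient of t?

4

Write P(t) = at³ + bt² + ct + d; the 4 given values yield a linear system in the 4 coefficients.
Solving, the top 2 coefficients vanish, and P(t) = 4t + 4.
The coefficient of t is 4.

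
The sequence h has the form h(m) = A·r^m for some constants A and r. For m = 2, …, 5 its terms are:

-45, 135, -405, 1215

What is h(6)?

Consecutive ratio: 135/(-45) = -3, and -405/135 = -3, so r = -3.
Then A·(-3)^2 = -45 gives A = -5, and h(m) = -5·(-3)^m.
h(6) = -5·(-3)^6 = -3645.

-3645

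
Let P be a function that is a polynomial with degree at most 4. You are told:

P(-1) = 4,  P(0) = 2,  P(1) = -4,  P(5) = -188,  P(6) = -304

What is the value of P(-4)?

Write P(m) = am^4 + bm³ + cm² + dm + e; the 5 given values yield a linear system in the 5 coefficients.
Solving, the leading coefficient vanishes, and P(m) = -m³ - 2m² - 3m + 2.
Then P(-4) = 46.

46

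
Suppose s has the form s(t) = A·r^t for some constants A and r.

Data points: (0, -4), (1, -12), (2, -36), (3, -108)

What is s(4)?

-324

Consecutive ratio: -12/(-4) = 3, and -36/(-12) = 3, so r = 3.
Then A·3^0 = -4 gives A = -4, and s(t) = -4·3^t.
s(4) = -4·3^4 = -324.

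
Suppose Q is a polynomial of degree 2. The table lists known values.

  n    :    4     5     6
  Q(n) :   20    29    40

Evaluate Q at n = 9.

85

Write Q(n) = an² + bn + c; the 3 given values yield a linear system in the 3 coefficients.
Solving, Q(n) = n² + 4.
Then Q(9) = 85.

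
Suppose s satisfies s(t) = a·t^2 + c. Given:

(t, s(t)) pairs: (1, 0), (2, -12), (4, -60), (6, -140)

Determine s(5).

-96

From s(1) = 0 and s(2) = -12: 1a + c = 0 and 4a + c = -12.
Subtracting: 3a = -12, so a = -4; then c = 0 − (-4)·1 = 4.
So s(t) = -4t² + 4, and s(5) = -96.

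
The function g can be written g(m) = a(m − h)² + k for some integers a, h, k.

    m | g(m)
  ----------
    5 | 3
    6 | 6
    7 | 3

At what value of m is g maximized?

6

First differences 3, -3; second difference -6 = 2a, so a = -3.
Expanding, the m-coefficient is −2ah = 6h; matching it to the data gives h = 6, and then k = 6.
So g(m) = -3(m − 6)² + 6.
Hence h = 6.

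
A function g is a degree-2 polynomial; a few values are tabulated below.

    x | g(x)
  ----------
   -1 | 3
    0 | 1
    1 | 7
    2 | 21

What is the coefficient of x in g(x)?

2

First differences: -2, 6, 14. Second differences: 8, 8.
Level-2 differences are constant, so g has degree 2.
Fitting a degree-2 polynomial gives g(x) = 4x² + 2x + 1.
The coefficient of x is 2.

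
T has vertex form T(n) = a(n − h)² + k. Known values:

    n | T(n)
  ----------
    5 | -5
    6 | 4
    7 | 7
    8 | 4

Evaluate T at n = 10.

-20

First differences 9, 3, -3; second difference -6 = 2a, so a = -3.
Expanding, the n-coefficient is −2ah = 6h; matching it to the data gives h = 7, and then k = 7.
So T(n) = -3(n − 7)² + 7.
T(10) = -3·3² + 7 = -20.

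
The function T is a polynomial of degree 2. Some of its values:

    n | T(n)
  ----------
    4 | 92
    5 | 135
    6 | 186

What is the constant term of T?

Write T(n) = an² + bn + c; the 3 given values yield a linear system in the 3 coefficients.
Solving, T(n) = 4n² + 7n.
The constant term is T(0) = 0.

0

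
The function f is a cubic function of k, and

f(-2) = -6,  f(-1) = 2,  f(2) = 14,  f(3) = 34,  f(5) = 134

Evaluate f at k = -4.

-64

Write f(k) = ak³ + bk² + ck + d; the 5 given values yield a linear system in the 4 coefficients.
Solving, f(k) = k³ + k + 4.
Then f(-4) = -64.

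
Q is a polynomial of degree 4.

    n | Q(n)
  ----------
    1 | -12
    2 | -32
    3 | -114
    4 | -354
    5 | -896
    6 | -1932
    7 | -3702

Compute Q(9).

-10644

First differences: -20, -82, -240, -542, -1036, -1770. Second differences: -62, -158, -302, -494, -734. Third differences: -96, -144, -192, -240. Fourth differences: -48, -48, -48.
Level-4 differences are constant, so Q has degree 4.
Fitting a degree-4 polynomial gives Q(n) = -2n^4 + 4n³ - 5n² - 3n - 6.
Then Q(9) = -10644.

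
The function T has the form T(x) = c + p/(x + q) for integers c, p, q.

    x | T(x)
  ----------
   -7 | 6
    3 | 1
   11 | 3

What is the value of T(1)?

(T(x) − c)(x + q) = p for each data point; the three points give a linear system in c and q, then p follows.
Solving: c = 4, q = 1, p = -12, so T(x) = 4 − 12/(x + 1).
Then T(1) = 4 − 12/2 = -2.

-2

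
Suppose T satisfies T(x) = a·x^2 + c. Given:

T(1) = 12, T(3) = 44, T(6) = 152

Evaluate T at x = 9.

From T(1) = 12 and T(3) = 44: 1a + c = 12 and 9a + c = 44.
Subtracting: 8a = 32, so a = 4; then c = 12 − 4·1 = 8.
So T(x) = 4x² + 8, and T(9) = 332.

332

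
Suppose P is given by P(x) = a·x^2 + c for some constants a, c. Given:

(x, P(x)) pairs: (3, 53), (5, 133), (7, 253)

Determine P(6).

188

From P(3) = 53 and P(5) = 133: 9a + c = 53 and 25a + c = 133.
Subtracting: 16a = 80, so a = 5; then c = 53 − 5·9 = 8.
So P(x) = 5x² + 8, and P(6) = 188.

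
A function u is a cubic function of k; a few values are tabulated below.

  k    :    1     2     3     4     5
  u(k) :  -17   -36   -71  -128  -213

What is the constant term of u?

First differences: -19, -35, -57, -85. Second differences: -16, -22, -28. Third differences: -6, -6.
Level-3 differences are constant, so u has degree 3.
Fitting a degree-3 polynomial gives u(k) = -k³ - 2k² - 6k - 8.
The constant term is u(0) = -8.

-8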